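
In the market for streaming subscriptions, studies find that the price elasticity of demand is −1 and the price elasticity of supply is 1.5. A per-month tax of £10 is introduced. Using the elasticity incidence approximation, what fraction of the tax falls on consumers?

Incidence ratio: consumers' share ≈ εs / (εs + |εd|) = 1.5 / (1.5 + 1) = 0.6.
Supply is the more elastic side, so consumers bear the larger share.

Consumers' share ≈ 0.6.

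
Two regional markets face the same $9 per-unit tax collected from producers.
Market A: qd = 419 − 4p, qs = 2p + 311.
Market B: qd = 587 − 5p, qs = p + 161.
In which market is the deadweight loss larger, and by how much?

Market A, by $20.25.

Market A: pre-tax p* = $18, q* = 347; post-tax q = 335; deadweight loss = $54.
Market B: pre-tax p* = $71, q* = 232; post-tax q = 224.5; deadweight loss = $33.75.
Difference: $54 vs $33.75 → market A is larger by $20.25.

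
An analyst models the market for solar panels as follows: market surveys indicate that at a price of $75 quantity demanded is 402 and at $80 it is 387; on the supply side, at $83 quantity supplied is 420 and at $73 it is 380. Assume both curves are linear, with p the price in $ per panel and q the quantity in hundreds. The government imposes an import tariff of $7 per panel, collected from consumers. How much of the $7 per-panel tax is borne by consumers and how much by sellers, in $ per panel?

Demand slope: (387 − 402)/(80 − 75) = -3, so qd = 627 − 3p.
Supply slope: (380 − 420)/(73 − 83) = 4, so qs = 4p + 88.
Without the tax, 627 − 3p = 4p + 88 gives 7p = 539, so p* = $77 and q* = 396.
With the tax collected from consumers, demand (in seller-price terms) shifts: qd = 627 − 3(p + 7).
Solving gives q = 384 with consumers paying $81 and sellers receiving $74 (the $7 wedge).
Burden on consumers: $4; on sellers: $3. (They sum to $7.)

Consumers bear $4 per panel; sellers bear $3 per panel.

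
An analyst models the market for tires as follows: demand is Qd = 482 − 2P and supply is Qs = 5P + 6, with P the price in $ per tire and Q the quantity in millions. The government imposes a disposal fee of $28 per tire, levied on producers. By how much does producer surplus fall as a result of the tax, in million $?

Without the tax, 482 − 2P = 5P + 6 gives 7P = 476, so P* = $68 and Q* = 346.
With the tax collected from producers, supply shifts: Qs = 5(P − 28) + 6.
New equilibrium: buyers pay $88, producers receive $60, Q = 306. (Wedge: Pb − Ps = 28.)
ΔPS is the trapezoid between Q = 306 and Q = 346 of height $8: ½ · (346 + 306) · 8 = $2608.

Producer surplus falls by $2608 million.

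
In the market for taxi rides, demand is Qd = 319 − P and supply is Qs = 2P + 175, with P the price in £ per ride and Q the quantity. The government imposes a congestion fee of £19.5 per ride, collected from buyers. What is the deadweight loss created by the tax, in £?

Deadweight loss = £126.75.

Before the tax: set 319 − P = 2P + 175 → P* = £48, Q* = 271.
With the tax collected from buyers, demand (in seller-price terms) shifts: Qd = 319 − (P + 19.5).
Solving gives Q = 258 with buyers paying £61 and suppliers receiving £41.5 (the £19.5 wedge).
Quantity falls by |ΔQ| = |271 − 258| = 13.
DWL = ½ · t · |ΔQ| = ½ · 19.5 · 13 = £126.75.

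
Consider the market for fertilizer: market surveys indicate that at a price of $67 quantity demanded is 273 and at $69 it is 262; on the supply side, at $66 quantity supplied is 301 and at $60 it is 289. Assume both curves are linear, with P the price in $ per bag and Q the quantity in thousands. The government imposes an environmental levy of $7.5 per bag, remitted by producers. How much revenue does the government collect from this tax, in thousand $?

Demand slope: (262 − 273)/(69 − 67) = -5.5, so Qd = 641.5 − 5.5P.
Supply slope: (289 − 301)/(60 − 66) = 2, so Qs = 2P + 169.
Without the tax, 641.5 − 5.5P = 2P + 169 gives 7.5P = 472.5, so P* = $63 and Q* = 295.
With the tax collected from producers, supply shifts: Qs = 2(P − 7.5) + 169.
New equilibrium: consumers pay $65, producers receive $57.5, Q = 284. (Wedge: Pb − Ps = 7.5.)
Revenue = t · Q = 7.5 · 284 = $2130.

Tax revenue = $2130 thousand.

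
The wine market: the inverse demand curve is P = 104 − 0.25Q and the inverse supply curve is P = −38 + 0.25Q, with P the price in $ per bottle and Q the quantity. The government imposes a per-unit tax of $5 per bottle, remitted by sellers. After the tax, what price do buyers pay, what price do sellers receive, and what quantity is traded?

Inverting to Q(P) form: Qd = 416 − 4P; Qs = 4P + 152.
Without the tax, 416 − 4P = 4P + 152 gives 8P = 264, so P* = $33 and Q* = 284.
With the tax collected from sellers, supply shifts: Qs = 4(P − 5) + 152.
New equilibrium: buyers pay $35.5, sellers receive $30.5, Q = 274. (Wedge: Pb − Ps = 5.)

Buyers pay $35.5; sellers receive $30.5; quantity = 274.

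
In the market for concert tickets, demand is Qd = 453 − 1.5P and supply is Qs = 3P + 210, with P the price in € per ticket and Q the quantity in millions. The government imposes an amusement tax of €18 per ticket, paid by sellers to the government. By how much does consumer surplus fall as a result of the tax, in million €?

Consumer surplus falls by €4356 million.

Without the tax, 453 − 1.5P = 3P + 210 gives 4.5P = 243, so P* = €54 and Q* = 372.
With the tax collected from sellers, supply shifts: Qs = 3(P − 18) + 210.
Solving gives Q = 354 with consumers paying €66 and sellers receiving €48 (the €18 wedge).
ΔCS is the trapezoid between Q = 354 and Q = 372 of height €12: ½ · (372 + 354) · 12 = €4356.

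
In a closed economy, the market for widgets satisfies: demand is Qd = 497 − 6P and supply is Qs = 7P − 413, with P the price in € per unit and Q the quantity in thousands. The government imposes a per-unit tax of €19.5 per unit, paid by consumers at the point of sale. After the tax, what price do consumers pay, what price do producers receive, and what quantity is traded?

Consumers pay €80.5; producers receive €61; quantity = 14.

Before the tax: set 497 − 6P = 7P − 413 → P* = €70, Q* = 77.
With the tax collected from consumers, demand (in seller-price terms) shifts: Qd = 497 − 6(P + 19.5).
New equilibrium: consumers pay €80.5, producers receive €61, Q = 14. (Wedge: Pb − Ps = 19.5.)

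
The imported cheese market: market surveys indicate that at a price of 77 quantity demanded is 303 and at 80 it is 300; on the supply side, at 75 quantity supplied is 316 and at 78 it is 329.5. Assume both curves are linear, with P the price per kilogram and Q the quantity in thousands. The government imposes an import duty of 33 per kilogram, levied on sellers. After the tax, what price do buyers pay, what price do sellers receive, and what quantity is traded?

Demand slope: (300 − 303)/(80 − 77) = -1, so Qd = 380 − P.
Supply slope: (329.5 − 316)/(78 − 75) = 4.5, so Qs = 4.5P − 21.5.
Before the tax: set 380 − P = 4.5P − 21.5 → P* = 73, Q* = 307.
With the tax collected from sellers, supply shifts: Qs = 4.5(P − 33) − 21.5.
Solving gives Q = 280 with buyers paying 100 and sellers receiving 67 (the 33 wedge).

Buyers pay 100; sellers receive 67; quantity = 280.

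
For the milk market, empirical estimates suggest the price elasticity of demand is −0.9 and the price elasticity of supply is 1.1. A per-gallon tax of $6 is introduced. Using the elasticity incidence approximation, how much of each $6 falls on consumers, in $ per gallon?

Incidence ratio: consumers' share ≈ εs / (εs + |εd|) = 1.1 / (1.1 + 0.9) = 0.55.
So consumers bear ≈ 0.55 × $6 = $3.3; suppliers bear $2.7.

Consumers bear ≈ $3.3 per gallon.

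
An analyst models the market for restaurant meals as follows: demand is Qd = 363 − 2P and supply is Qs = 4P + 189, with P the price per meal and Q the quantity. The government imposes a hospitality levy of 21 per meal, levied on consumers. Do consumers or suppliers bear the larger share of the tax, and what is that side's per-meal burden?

Before the tax: set 363 − 2P = 4P + 189 → P* = 29, Q* = 305.
With the tax collected from consumers, demand (in seller-price terms) shifts: Qd = 363 − 2(P + 21).
New equilibrium: consumers pay 43, suppliers receive 22, Q = 277. (Wedge: Pb − Ps = 21.)
Per-meal burden: consumers 14, suppliers 7.
Consumers take the larger share because demand is less price-elastic here (demand slope 2 vs supply slope 4).
The less price-elastic side of the market bears the larger share of a per-unit tax.

Consumers bear the larger share: 14 per meal.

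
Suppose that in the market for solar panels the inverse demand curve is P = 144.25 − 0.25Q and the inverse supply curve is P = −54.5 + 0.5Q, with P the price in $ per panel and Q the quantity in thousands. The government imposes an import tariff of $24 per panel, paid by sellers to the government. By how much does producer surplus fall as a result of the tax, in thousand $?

Inverting to Q(P) form: Qd = 577 − 4P; Qs = 2P + 109.
Before the tax: set 577 − 4P = 2P + 109 → P* = $78, Q* = 265.
With the tax collected from sellers, supply shifts: Qs = 2(P − 24) + 109.
Solving gives Q = 233 with consumers paying $86 and sellers receiving $62 (the $24 wedge).
ΔPS is the trapezoid between Q = 233 and Q = 265 of height $16: ½ · (265 + 233) · 16 = $3984.

Producer surplus falls by $3984 thousand.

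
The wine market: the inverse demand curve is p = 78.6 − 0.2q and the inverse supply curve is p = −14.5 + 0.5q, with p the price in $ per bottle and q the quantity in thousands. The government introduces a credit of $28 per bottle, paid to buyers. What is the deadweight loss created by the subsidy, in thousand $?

Deadweight loss = $560 thousand.

Inverting to q(p) form: qd = 393 − 5p; qs = 2p + 29.
Without the subsidy, 393 − 5p = 2p + 29 gives 7p = 364, so p* = $52 and q* = 133.
With a per-unit subsidy paid to buyers, each effectively pays p − 28, so demand becomes qd = 393 − 5(p − 28).
New equilibrium: buyers pay $44, producers receive $72, q = 173. (Wedge: pb − ps = −28.)
Quantity rises by |ΔQ| = |133 − 173| = 40.
DWL = ½ · t · |ΔQ| = ½ · 28 · 40 = $560.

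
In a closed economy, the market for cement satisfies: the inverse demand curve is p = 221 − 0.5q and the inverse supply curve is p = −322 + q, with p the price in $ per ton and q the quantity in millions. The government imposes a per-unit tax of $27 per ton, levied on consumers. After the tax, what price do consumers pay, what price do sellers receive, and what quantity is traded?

Consumers pay $49; sellers receive $22; quantity = 344.

Rewrite in direct form: qd = 442 − 2p and qs = p + 322.
Without the tax, 442 − 2p = p + 322 gives 3p = 120, so p* = $40 and q* = 362.
With the tax collected from consumers, demand (in seller-price terms) shifts: qd = 442 − 2(p + 27).
New equilibrium: consumers pay $49, sellers receive $22, q = 344. (Wedge: pb − ps = 27.)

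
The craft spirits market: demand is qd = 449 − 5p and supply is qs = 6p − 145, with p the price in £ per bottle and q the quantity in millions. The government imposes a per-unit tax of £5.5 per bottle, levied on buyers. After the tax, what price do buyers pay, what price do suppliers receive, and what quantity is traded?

Without the tax, 449 − 5p = 6p − 145 gives 11p = 594, so p* = £54 and q* = 179.
With the tax collected from buyers, demand (in seller-price terms) shifts: qd = 449 − 5(p + 5.5).
New equilibrium: buyers pay £57, suppliers receive £51.5, q = 164. (Wedge: pb − ps = 5.5.)
The less price-elastic side of the market bears the larger share of a per-unit tax.

Buyers pay £57; suppliers receive £51.5; quantity = 164.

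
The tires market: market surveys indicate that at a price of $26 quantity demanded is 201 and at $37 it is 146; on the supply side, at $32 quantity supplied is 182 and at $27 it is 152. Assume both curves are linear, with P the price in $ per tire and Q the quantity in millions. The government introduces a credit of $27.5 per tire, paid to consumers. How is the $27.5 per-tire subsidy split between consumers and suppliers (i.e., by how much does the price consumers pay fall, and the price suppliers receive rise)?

Demand slope: (146 − 201)/(37 − 26) = -5, so Qd = 331 − 5P.
Supply slope: (152 − 182)/(27 − 32) = 6, so Qs = 6P − 10.
Before the subsidy: set 331 − 5P = 6P − 10 → P* = $31, Q* = 176.
With a per-unit subsidy paid to consumers, each effectively pays P − 27.5, so demand becomes Qd = 331 − 5(P − 27.5).
Solving gives Q = 251 with consumers paying $16 and suppliers receiving $43.5 (the $27.5 wedge).
Gain to consumers: $15; to suppliers: $12.5. (They sum to $27.5.)

Consumers gain $15 per tire; suppliers gain $12.5 per tire.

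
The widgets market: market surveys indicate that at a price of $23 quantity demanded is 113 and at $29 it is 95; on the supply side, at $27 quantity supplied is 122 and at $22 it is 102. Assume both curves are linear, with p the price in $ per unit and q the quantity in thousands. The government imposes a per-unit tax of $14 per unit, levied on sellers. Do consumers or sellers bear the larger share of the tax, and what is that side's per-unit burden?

Demand slope: (95 − 113)/(29 − 23) = -3, so qd = 182 − 3p.
Supply slope: (102 − 122)/(22 − 27) = 4, so qs = 4p + 14.
Without the tax, 182 − 3p = 4p + 14 gives 7p = 168, so p* = $24 and q* = 110.
With the tax collected from sellers, supply shifts: qs = 4(p − 14) + 14.
Solving gives q = 86 with consumers paying $32 and sellers receiving $18 (the $14 wedge).
Per-unit burden: consumers $8, sellers $6.
Consumers take the larger share because demand is less price-elastic here (demand slope 3 vs supply slope 4).

Consumers bear the larger share: $8 per unit.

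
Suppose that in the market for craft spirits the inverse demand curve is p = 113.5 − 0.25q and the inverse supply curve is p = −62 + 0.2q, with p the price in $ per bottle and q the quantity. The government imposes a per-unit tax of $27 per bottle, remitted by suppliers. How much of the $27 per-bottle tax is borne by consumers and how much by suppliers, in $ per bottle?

Consumers bear $15 per bottle; suppliers bear $12 per bottle.

Rewrite in direct form: qd = 454 − 4p and qs = 5p + 310.
Without the tax, 454 − 4p = 5p + 310 gives 9p = 144, so p* = $16 and q* = 390.
With the tax collected from suppliers, supply shifts: qs = 5(p − 27) + 310.
Solving gives q = 330 with consumers paying $31 and suppliers receiving $4 (the $27 wedge).
Burden on consumers: $15; on suppliers: $12. (They sum to $27.)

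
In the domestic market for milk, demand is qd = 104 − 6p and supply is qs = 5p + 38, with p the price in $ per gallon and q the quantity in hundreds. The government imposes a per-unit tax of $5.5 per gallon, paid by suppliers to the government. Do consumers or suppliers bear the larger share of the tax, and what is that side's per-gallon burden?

Suppliers bear the larger share: $3 per gallon.

Before the tax: set 104 − 6p = 5p + 38 → p* = $6, q* = 68.
With the tax collected from suppliers, supply shifts: qs = 5(p − 5.5) + 38.
New equilibrium: consumers pay $8.5, suppliers receive $3, q = 53. (Wedge: pb − ps = 5.5.)
Per-gallon burden: consumers $2.5, suppliers $3.
Suppliers take the larger share because supply is less price-elastic here (demand slope 6 vs supply slope 5).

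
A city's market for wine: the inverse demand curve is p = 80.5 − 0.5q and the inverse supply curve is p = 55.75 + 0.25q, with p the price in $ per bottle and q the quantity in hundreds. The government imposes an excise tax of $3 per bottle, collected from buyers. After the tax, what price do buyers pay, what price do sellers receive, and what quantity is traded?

Rewrite in direct form: qd = 161 − 2p and qs = 4p − 223.
Without the tax, 161 − 2p = 4p − 223 gives 6p = 384, so p* = $64 and q* = 33.
With the tax collected from buyers, demand (in seller-price terms) shifts: qd = 161 − 2(p + 3).
Solving gives q = 29 with buyers paying $66 and sellers receiving $63 (the $3 wedge).
The less price-elastic side of the market bears the larger share of a per-unit tax.

Buyers pay $66; sellers receive $63; quantity = 29.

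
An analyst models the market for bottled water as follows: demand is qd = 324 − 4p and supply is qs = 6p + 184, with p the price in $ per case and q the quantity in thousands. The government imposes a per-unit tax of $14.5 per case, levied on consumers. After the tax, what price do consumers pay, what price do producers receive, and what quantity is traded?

Without the tax, 324 − 4p = 6p + 184 gives 10p = 140, so p* = $14 and q* = 268.
With the tax collected from consumers, demand (in seller-price terms) shifts: qd = 324 − 4(p + 14.5).
Solving gives q = 233.2 with consumers paying $22.7 and producers receiving $8.2 (the $14.5 wedge).
The less price-elastic side of the market bears the larger share of a per-unit tax.

Consumers pay $22.7; producers receive $8.2; quantity = 233.2.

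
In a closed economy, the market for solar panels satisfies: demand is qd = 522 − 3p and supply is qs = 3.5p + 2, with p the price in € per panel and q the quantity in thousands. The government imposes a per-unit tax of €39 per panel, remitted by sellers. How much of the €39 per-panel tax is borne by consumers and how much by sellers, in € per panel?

Before the tax: set 522 − 3p = 3.5p + 2 → p* = €80, q* = 282.
With the tax collected from sellers, supply shifts: qs = 3.5(p − 39) + 2.
New equilibrium: consumers pay €101, sellers receive €62, q = 219. (Wedge: pb − ps = 39.)
Burden on consumers: €21; on sellers: €18. (They sum to €39.)
The less price-elastic side of the market bears the larger share of a per-unit tax.

Consumers bear €21 per panel; sellers bear €18 per panel.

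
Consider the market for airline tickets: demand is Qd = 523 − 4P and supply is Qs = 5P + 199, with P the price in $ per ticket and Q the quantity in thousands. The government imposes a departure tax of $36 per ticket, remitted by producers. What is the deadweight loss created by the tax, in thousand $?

Without the tax, 523 − 4P = 5P + 199 gives 9P = 324, so P* = $36 and Q* = 379.
With the tax collected from producers, supply shifts: Qs = 5(P − 36) + 199.
New equilibrium: buyers pay $56, producers receive $20, Q = 299. (Wedge: Pb − Ps = 36.)
Quantity falls by |ΔQ| = |379 − 299| = 80.
DWL = ½ · t · |ΔQ| = ½ · 36 · 80 = $1440.

Deadweight loss = $1440 thousand.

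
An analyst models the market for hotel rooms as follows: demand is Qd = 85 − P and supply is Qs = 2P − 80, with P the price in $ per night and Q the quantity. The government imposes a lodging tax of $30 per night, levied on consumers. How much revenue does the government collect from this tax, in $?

Without the tax, 85 − P = 2P − 80 gives 3P = 165, so P* = $55 and Q* = 30.
With the tax collected from consumers, demand (in seller-price terms) shifts: Qd = 85 − (P + 30).
Solving gives Q = 10 with consumers paying $75 and producers receiving $45 (the $30 wedge).
Revenue = t · Q = 30 · 10 = $300.

Tax revenue = $300.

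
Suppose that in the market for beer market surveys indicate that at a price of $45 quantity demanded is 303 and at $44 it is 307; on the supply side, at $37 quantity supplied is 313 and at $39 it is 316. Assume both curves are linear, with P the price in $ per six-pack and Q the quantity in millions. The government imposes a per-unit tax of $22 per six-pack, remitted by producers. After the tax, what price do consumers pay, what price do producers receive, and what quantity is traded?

Demand slope: (307 − 303)/(44 − 45) = -4, so Qd = 483 − 4P.
Supply slope: (316 − 313)/(39 − 37) = 1.5, so Qs = 1.5P + 257.5.
Before the tax: set 483 − 4P = 1.5P + 257.5 → P* = $41, Q* = 319.
With the tax collected from producers, supply shifts: Qs = 1.5(P − 22) + 257.5.
New equilibrium: consumers pay $47, producers receive $25, Q = 295. (Wedge: Pb − Ps = 22.)
The less price-elastic side of the market bears the larger share of a per-unit tax.

Consumers pay $47; producers receive $25; quantity = 295.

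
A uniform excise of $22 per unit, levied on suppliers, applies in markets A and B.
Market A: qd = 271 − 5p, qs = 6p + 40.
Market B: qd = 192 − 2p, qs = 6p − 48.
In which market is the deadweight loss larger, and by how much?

Market A, by $297.

Market A: pre-tax p* = $21, q* = 166; post-tax q = 106; deadweight loss = $660.
Market B: pre-tax p* = $30, q* = 132; post-tax q = 99; deadweight loss = $363.
Difference: $660 vs $363 → market A is larger by $297.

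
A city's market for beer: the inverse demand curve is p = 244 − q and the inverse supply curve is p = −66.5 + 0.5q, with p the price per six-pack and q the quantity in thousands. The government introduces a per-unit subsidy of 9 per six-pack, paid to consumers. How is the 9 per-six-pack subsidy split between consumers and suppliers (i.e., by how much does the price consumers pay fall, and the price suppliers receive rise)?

Consumers gain 6 per six-pack; suppliers gain 3 per six-pack.

Rewrite in direct form: qd = 244 − p and qs = 2p + 133.
Before the subsidy: set 244 − p = 2p + 133 → p* = 37, q* = 207.
With a per-unit subsidy paid to consumers, each effectively pays p − 9, so demand becomes qd = 244 − (p − 9).
Solving gives q = 213 with consumers paying 31 and suppliers receiving 40 (the 9 wedge).
Gain to consumers: 6; to suppliers: 3. (They sum to 9.)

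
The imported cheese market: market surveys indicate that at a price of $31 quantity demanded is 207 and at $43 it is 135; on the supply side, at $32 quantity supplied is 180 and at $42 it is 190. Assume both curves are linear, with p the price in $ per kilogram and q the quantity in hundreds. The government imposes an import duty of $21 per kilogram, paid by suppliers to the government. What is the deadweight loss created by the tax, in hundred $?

Deadweight loss = $189 hundred.

Demand slope: (135 − 207)/(43 − 31) = -6, so qd = 393 − 6p.
Supply slope: (190 − 180)/(42 − 32) = 1, so qs = p + 148.
Before the tax: set 393 − 6p = p + 148 → p* = $35, q* = 183.
With the tax collected from suppliers, supply shifts: qs = (p − 21) + 148.
New equilibrium: buyers pay $38, suppliers receive $17, q = 165. (Wedge: pb − ps = 21.)
Quantity falls by |ΔQ| = |183 − 165| = 18.
DWL = ½ · t · |ΔQ| = ½ · 21 · 18 = $189.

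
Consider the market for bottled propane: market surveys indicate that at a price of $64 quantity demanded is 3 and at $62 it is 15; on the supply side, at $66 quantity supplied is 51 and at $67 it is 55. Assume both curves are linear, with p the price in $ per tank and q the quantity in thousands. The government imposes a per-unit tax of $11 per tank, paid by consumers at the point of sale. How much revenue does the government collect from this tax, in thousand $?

Demand slope: (15 − 3)/(62 − 64) = -6, so qd = 387 − 6p.
Supply slope: (55 − 51)/(67 − 66) = 4, so qs = 4p − 213.
Before the tax: set 387 − 6p = 4p − 213 → p* = $60, q* = 27.
With the tax collected from consumers, demand (in seller-price terms) shifts: qd = 387 − 6(p + 11).
New equilibrium: consumers pay $64.4, producers receive $53.4, q = 0.6. (Wedge: pb − ps = 11.)
Revenue = t · Q = 11 · 0.6 = $6.6.

Tax revenue = $6.6 thousand.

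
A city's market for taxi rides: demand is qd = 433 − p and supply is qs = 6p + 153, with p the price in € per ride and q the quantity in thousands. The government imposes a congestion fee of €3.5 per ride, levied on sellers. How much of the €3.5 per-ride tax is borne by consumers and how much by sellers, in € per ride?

Without the tax, 433 − p = 6p + 153 gives 7p = 280, so p* = €40 and q* = 393.
With the tax collected from sellers, supply shifts: qs = 6(p − 3.5) + 153.
New equilibrium: consumers pay €43, sellers receive €39.5, q = 390. (Wedge: pb − ps = 3.5.)
Burden on consumers: €3; on sellers: €0.5. (They sum to €3.5.)

Consumers bear €3 per ride; sellers bear €0.5 per ride.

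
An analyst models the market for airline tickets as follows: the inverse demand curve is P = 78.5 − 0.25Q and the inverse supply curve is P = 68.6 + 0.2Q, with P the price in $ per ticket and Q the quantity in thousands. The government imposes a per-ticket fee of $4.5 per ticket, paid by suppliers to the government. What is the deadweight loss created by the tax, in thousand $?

Deadweight loss = $22.5 thousand.

Rewrite in direct form: Qd = 314 − 4P and Qs = 5P − 343.
Without the tax, 314 − 4P = 5P − 343 gives 9P = 657, so P* = $73 and Q* = 22.
With the tax collected from suppliers, supply shifts: Qs = 5(P − 4.5) − 343.
Solving gives Q = 12 with consumers paying $75.5 and suppliers receiving $71 (the $4.5 wedge).
Quantity falls by |ΔQ| = |22 − 12| = 10.
DWL = ½ · t · |ΔQ| = ½ · 4.5 · 10 = $22.5.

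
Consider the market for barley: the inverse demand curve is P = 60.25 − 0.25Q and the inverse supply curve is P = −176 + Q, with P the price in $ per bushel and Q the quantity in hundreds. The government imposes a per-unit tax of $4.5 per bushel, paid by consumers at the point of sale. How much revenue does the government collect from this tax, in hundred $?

Tax revenue = $834.3 hundred.

Inverting to Q(P) form: Qd = 241 − 4P; Qs = P + 176.
Before the tax: set 241 − 4P = P + 176 → P* = $13, Q* = 189.
With the tax collected from consumers, demand (in seller-price terms) shifts: Qd = 241 − 4(P + 4.5).
New equilibrium: consumers pay $13.9, suppliers receive $9.4, Q = 185.4. (Wedge: Pb − Ps = 4.5.)
Revenue = t · Q = 4.5 · 185.4 = $834.3.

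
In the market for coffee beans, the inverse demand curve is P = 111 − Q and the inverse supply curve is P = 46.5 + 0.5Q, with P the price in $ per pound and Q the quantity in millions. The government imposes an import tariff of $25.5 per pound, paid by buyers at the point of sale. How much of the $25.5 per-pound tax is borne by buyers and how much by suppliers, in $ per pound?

Buyers bear $17 per pound; suppliers bear $8.5 per pound.

Inverting to Q(P) form: Qd = 111 − P; Qs = 2P − 93.
Before the tax: set 111 − P = 2P − 93 → P* = $68, Q* = 43.
With the tax collected from buyers, demand (in seller-price terms) shifts: Qd = 111 − (P + 25.5).
New equilibrium: buyers pay $85, suppliers receive $59.5, Q = 26. (Wedge: Pb − Ps = 25.5.)
Burden on buyers: $17; on suppliers: $8.5. (They sum to $25.5.)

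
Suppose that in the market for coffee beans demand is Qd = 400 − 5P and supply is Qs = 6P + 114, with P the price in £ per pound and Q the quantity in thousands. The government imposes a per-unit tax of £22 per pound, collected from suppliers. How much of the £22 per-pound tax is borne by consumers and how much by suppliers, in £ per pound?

Consumers bear £12 per pound; suppliers bear £10 per pound.

Before the tax: set 400 − 5P = 6P + 114 → P* = £26, Q* = 270.
With the tax collected from suppliers, supply shifts: Qs = 6(P − 22) + 114.
Solving gives Q = 210 with consumers paying £38 and suppliers receiving £16 (the £22 wedge).
Burden on consumers: £12; on suppliers: £10. (They sum to £22.)
The less price-elastic side of the market bears the larger share of a per-unit tax.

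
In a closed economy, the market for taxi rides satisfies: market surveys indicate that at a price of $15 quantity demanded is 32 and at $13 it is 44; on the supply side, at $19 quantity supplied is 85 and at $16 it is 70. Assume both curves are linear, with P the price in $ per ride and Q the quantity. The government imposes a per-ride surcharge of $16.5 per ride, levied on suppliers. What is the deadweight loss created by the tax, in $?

Demand slope: (44 − 32)/(13 − 15) = -6, so Qd = 122 − 6P.
Supply slope: (70 − 85)/(16 − 19) = 5, so Qs = 5P − 10.
Without the tax, 122 − 6P = 5P − 10 gives 11P = 132, so P* = $12 and Q* = 50.
With the tax collected from suppliers, supply shifts: Qs = 5(P − 16.5) − 10.
Solving gives Q = 5 with buyers paying $19.5 and suppliers receiving $3 (the $16.5 wedge).
Quantity falls by |ΔQ| = |50 − 5| = 45.
DWL = ½ · t · |ΔQ| = ½ · 16.5 · 45 = $371.25.

Deadweight loss = $371.25.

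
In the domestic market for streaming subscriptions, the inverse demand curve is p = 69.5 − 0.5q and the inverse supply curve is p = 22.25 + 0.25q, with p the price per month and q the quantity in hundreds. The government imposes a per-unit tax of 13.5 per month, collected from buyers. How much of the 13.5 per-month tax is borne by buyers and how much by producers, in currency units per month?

Buyers bear 9 per month; producers bear 4.5 per month.

Inverting to q(p) form: qd = 139 − 2p; qs = 4p − 89.
Without the tax, 139 − 2p = 4p − 89 gives 6p = 228, so p* = 38 and q* = 63.
With the tax collected from buyers, demand (in seller-price terms) shifts: qd = 139 − 2(p + 13.5).
Solving gives q = 45 with buyers paying 47 and producers receiving 33.5 (the 13.5 wedge).
Burden on buyers: 9; on producers: 4.5. (They sum to 13.5.)
The less price-elastic side of the market bears the larger share of a per-unit tax.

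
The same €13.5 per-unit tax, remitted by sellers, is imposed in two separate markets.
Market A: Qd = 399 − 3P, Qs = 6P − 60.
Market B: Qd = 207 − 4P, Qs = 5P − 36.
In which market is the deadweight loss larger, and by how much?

Market B, by €20.25.

Market A: pre-tax P* = €51, Q* = 246; post-tax Q = 219; deadweight loss = €182.25.
Market B: pre-tax P* = €27, Q* = 99; post-tax Q = 69; deadweight loss = €202.5.
Difference: €182.25 vs €202.5 → market B is larger by €20.25.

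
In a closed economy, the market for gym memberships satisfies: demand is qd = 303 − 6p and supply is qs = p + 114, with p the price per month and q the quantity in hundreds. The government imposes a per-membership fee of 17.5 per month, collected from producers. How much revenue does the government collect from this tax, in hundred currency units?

Tax revenue = 2205 hundred.

Without the tax, 303 − 6p = p + 114 gives 7p = 189, so p* = 27 and q* = 141.
With the tax collected from producers, supply shifts: qs = (p − 17.5) + 114.
New equilibrium: buyers pay 29.5, producers receive 12, q = 126. (Wedge: pb − ps = 17.5.)
Revenue = t · Q = 17.5 · 126 = 2205.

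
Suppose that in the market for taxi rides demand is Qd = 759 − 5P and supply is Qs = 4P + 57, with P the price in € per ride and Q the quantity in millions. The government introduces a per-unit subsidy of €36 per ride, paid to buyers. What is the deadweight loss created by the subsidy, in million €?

Deadweight loss = €1440 million.

Before the subsidy: set 759 − 5P = 4P + 57 → P* = €78, Q* = 369.
With a per-unit subsidy paid to buyers, each effectively pays P − 36, so demand becomes Qd = 759 − 5(P − 36).
New equilibrium: buyers pay €62, producers receive €98, Q = 449. (Wedge: Pb − Ps = −36.)
Quantity rises by |ΔQ| = |369 − 449| = 80.
DWL = ½ · t · |ΔQ| = ½ · 36 · 80 = €1440.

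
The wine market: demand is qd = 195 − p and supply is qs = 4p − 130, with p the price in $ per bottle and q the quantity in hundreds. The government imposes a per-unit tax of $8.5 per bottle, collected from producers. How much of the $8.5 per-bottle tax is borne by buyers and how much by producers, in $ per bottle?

Buyers bear $6.8 per bottle; producers bear $1.7 per bottle.

Before the tax: set 195 − p = 4p − 130 → p* = $65, q* = 130.
With the tax collected from producers, supply shifts: qs = 4(p − 8.5) − 130.
New equilibrium: buyers pay $71.8, producers receive $63.3, q = 123.2. (Wedge: pb − ps = 8.5.)
Burden on buyers: $6.8; on producers: $1.7. (They sum to $8.5.)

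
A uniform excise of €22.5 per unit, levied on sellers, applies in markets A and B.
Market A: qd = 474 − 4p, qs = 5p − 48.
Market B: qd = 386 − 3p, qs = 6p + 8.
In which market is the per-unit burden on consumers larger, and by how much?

Market A: pre-tax p* = €58, q* = 242; post-tax q = 192; per-unit burden on consumers = €12.5.
Market B: pre-tax p* = €42, q* = 260; post-tax q = 215; per-unit burden on consumers = €15.
Difference: €12.5 vs €15 → market B is larger by €2.5.

Market B, by €2.5.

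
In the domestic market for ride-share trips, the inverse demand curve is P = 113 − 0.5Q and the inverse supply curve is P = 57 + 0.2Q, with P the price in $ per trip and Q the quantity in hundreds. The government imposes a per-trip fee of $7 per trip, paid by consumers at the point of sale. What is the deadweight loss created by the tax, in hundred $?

Inverting to Q(P) form: Qd = 226 − 2P; Qs = 5P − 285.
Before the tax: set 226 − 2P = 5P − 285 → P* = $73, Q* = 80.
With the tax collected from consumers, demand (in seller-price terms) shifts: Qd = 226 − 2(P + 7).
Solving gives Q = 70 with consumers paying $78 and sellers receiving $71 (the $7 wedge).
Quantity falls by |ΔQ| = |80 − 70| = 10.
DWL = ½ · t · |ΔQ| = ½ · 7 · 10 = $35.

Deadweight loss = $35 hundred.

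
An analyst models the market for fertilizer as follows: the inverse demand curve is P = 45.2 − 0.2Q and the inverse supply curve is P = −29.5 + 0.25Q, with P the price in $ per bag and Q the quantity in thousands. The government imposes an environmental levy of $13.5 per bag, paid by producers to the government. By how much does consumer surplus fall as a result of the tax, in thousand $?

Rewrite in direct form: Qd = 226 − 5P and Qs = 4P + 118.
Before the tax: set 226 − 5P = 4P + 118 → P* = $12, Q* = 166.
With the tax collected from producers, supply shifts: Qs = 4(P − 13.5) + 118.
New equilibrium: consumers pay $18, producers receive $4.5, Q = 136. (Wedge: Pb − Ps = 13.5.)
ΔCS is the trapezoid between Q = 136 and Q = 166 of height $6: ½ · (166 + 136) · 6 = $906.

Consumer surplus falls by $906 thousand.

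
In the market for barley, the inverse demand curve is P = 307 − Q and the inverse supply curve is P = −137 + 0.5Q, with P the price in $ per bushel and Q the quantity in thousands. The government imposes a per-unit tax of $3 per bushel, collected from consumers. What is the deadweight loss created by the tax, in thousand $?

Deadweight loss = $3 thousand.

Rewrite in direct form: Qd = 307 − P and Qs = 2P + 274.
Before the tax: set 307 − P = 2P + 274 → P* = $11, Q* = 296.
With the tax collected from consumers, demand (in seller-price terms) shifts: Qd = 307 − (P + 3).
Solving gives Q = 294 with consumers paying $13 and producers receiving $10 (the $3 wedge).
Quantity falls by |ΔQ| = |296 − 294| = 2.
DWL = ½ · t · |ΔQ| = ½ · 3 · 2 = $3.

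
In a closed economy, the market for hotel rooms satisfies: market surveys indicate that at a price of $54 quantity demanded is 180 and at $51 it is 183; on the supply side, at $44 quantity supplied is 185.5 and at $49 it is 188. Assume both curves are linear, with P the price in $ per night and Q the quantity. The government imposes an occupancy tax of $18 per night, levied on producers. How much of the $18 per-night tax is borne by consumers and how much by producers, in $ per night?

Demand slope: (183 − 180)/(51 − 54) = -1, so Qd = 234 − P.
Supply slope: (188 − 185.5)/(49 − 44) = 0.5, so Qs = 0.5P + 163.5.
Before the tax: set 234 − P = 0.5P + 163.5 → P* = $47, Q* = 187.
With the tax collected from producers, supply shifts: Qs = 0.5(P − 18) + 163.5.
Solving gives Q = 181 with consumers paying $53 and producers receiving $35 (the $18 wedge).
Burden on consumers: $6; on producers: $12. (They sum to $18.)

Consumers bear $6 per night; producers bear $12 per night.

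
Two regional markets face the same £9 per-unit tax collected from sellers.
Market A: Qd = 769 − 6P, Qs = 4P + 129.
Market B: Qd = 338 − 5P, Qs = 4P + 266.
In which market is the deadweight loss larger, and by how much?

Market A: pre-tax P* = £64, Q* = 385; post-tax Q = 363.4; deadweight loss = £97.2.
Market B: pre-tax P* = £8, Q* = 298; post-tax Q = 278; deadweight loss = £90.
Difference: £97.2 vs £90 → market A is larger by £7.2.

Market A, by £7.2.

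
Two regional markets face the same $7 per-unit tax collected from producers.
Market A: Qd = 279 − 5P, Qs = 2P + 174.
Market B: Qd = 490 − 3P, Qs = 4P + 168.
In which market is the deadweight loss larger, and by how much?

Market B, by $7.

Market A: pre-tax P* = $15, Q* = 204; post-tax Q = 194; deadweight loss = $35.
Market B: pre-tax P* = $46, Q* = 352; post-tax Q = 340; deadweight loss = $42.
Difference: $35 vs $42 → market B is larger by $7.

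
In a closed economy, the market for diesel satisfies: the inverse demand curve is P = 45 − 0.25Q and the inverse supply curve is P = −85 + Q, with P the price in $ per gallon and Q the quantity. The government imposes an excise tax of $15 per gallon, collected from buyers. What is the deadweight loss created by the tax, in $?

Inverting to Q(P) form: Qd = 180 − 4P; Qs = P + 85.
Before the tax: set 180 − 4P = P + 85 → P* = $19, Q* = 104.
With the tax collected from buyers, demand (in seller-price terms) shifts: Qd = 180 − 4(P + 15).
Solving gives Q = 92 with buyers paying $22 and sellers receiving $7 (the $15 wedge).
Quantity falls by |ΔQ| = |104 − 92| = 12.
DWL = ½ · t · |ΔQ| = ½ · 15 · 12 = $90.

Deadweight loss = $90.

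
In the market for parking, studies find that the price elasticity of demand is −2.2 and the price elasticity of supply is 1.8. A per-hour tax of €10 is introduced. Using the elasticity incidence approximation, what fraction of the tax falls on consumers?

Consumers' share ≈ 0.45.

Incidence ratio: consumers' share ≈ εs / (εs + |εd|) = 1.8 / (1.8 + 2.2) = 0.45.
Supply is the less elastic side, so consumers bear the smaller share.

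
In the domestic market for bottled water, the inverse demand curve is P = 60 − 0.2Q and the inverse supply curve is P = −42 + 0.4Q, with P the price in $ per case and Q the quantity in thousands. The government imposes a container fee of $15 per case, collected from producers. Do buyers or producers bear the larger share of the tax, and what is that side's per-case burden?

Producers bear the larger share: $10 per case.

Inverting to Q(P) form: Qd = 300 − 5P; Qs = 2.5P + 105.
Before the tax: set 300 − 5P = 2.5P + 105 → P* = $26, Q* = 170.
With the tax collected from producers, supply shifts: Qs = 2.5(P − 15) + 105.
New equilibrium: buyers pay $31, producers receive $16, Q = 145. (Wedge: Pb − Ps = 15.)
Per-case burden: buyers $5, producers $10.
Producers take the larger share because supply is less price-elastic here (demand slope 5 vs supply slope 2.5).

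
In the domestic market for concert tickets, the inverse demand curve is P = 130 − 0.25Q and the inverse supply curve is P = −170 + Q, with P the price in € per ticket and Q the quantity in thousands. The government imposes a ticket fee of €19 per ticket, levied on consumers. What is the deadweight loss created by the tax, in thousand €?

Deadweight loss = €144.4 thousand.

Inverting to Q(P) form: Qd = 520 − 4P; Qs = P + 170.
Before the tax: set 520 − 4P = P + 170 → P* = €70, Q* = 240.
With the tax collected from consumers, demand (in seller-price terms) shifts: Qd = 520 − 4(P + 19).
New equilibrium: consumers pay €73.8, sellers receive €54.8, Q = 224.8. (Wedge: Pb − Ps = 19.)
Quantity falls by |ΔQ| = |240 − 224.8| = 15.2.
DWL = ½ · t · |ΔQ| = ½ · 19 · 15.2 = €144.4.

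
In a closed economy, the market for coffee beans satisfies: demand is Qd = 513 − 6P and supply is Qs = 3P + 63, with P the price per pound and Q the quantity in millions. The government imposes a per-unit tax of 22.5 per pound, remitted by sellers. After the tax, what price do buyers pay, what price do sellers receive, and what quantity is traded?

Buyers pay 57.5; sellers receive 35; quantity = 168.

Before the tax: set 513 − 6P = 3P + 63 → P* = 50, Q* = 213.
With the tax collected from sellers, supply shifts: Qs = 3(P − 22.5) + 63.
New equilibrium: buyers pay 57.5, sellers receive 35, Q = 168. (Wedge: Pb − Ps = 22.5.)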